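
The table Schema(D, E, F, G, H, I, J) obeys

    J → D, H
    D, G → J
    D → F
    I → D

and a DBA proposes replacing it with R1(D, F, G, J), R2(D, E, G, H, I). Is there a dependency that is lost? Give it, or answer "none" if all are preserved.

Check J → D, H: no single fragment contains all of {D, H, J}, and the restricted closure of {J} across the fragments never reaches {D, H}.
D, G → J is preserved.
D → F is preserved.
I → D is preserved.

J → D, H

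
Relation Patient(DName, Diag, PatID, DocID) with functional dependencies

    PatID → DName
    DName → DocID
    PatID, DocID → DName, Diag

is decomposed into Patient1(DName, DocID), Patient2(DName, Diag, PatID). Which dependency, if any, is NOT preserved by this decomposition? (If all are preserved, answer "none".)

PatID → DName lies within Patient2.
DName → DocID lies within Patient1.
PatID, DocID → DName, Diag: restricted closure across fragments reaches DName, Diag.
Every dependency is enforceable on the fragments, so the decomposition is dependency-preserving.

none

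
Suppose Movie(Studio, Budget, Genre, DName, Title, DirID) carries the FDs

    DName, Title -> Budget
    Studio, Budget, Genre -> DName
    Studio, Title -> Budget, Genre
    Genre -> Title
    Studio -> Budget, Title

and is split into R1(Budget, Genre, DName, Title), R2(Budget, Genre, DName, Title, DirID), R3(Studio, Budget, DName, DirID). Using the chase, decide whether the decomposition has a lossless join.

No

Chase test. Columns are Studio, Budget, Genre, DName, Title, DirID; row i has aⱼ where attribute j ∈ Ri, else bᵢⱼ.
Initial tableau (one row per fragment):
  row 1: b11 a2 a3 a4 a5 b16
  row 2: b21 a2 a3 a4 a5 a6
  row 3: a1 a2 b33 a4 b35 a6
No row becomes fully distinguished — the join is lossy.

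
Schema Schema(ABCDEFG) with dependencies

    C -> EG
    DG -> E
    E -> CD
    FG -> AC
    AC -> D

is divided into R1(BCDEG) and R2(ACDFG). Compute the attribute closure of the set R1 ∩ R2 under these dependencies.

R1 ∩ R2 = {CDG}.
C → EG applies, adding E
Closure: {CDEG}.

CDEG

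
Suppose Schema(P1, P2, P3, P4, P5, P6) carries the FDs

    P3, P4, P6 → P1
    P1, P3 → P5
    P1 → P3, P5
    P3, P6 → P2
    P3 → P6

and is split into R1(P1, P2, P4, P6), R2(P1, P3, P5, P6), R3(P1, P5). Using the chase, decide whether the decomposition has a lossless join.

Yes

Chase test. Columns are P1, P2, P3, P4, P5, P6; row i has aⱼ where attribute j ∈ Ri, else bᵢⱼ.
Initial tableau (one row per fragment):
  row 1: a1 a2 b13 a4 b15 a6
  row 2: a1 b22 a3 b24 a5 a6
  row 3: a1 b32 b33 b34 a5 b36
Rows 1 and 2 agree on P1; apply P1→P3, P5 and equate their P3, P5 entries.
Rows 1 and 3 agree on P1; apply P1→P3, P5 and equate their P3, P5 entries.
Rows 1 and 2 agree on P3, P6; apply P3, P6→P2 and equate their P2 entries.
Rows 1 and 3 agree on P3; apply P3→P6 and equate their P6 entries.
Rows 1 and 3 agree on P3, P6; apply P3, P6→P2 and equate their P2 entries.
Row 1 is now all distinguished symbols — the join is lossless.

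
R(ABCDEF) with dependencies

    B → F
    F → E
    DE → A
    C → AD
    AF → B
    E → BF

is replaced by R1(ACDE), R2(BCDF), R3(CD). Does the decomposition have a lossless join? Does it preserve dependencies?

lossy and not dependency-preserving

Lossless test (chase): Rows 1 and 2 agree on C; apply C→AD and equate their AD entries. Rows 1 and 3 agree on C; apply C→AD and equate their AD entries. No row becomes fully distinguished — the join is lossy.
Dependency preservation: the restricted closure of {F} across the fragments never reaches {E}, so F → E cannot be enforced without a join — not preserved.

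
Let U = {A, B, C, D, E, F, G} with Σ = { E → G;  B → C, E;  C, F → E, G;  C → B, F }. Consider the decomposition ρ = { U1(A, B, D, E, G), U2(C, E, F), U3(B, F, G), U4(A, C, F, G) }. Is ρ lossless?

Chase test. Columns are A, B, C, D, E, F, G; row i has aⱼ where attribute j ∈ Ui, else bᵢⱼ.
Initial tableau (one row per fragment):
  row 1: a1 a2 b13 a4 a5 b16 a7
  row 2: b21 b22 a3 b24 a5 a6 b27
  row 3: b31 a2 b33 b34 b35 a6 a7
  row 4: a1 b42 a3 b44 b45 a6 a7
Rows 1 and 2 agree on E; apply E→G and equate their G entries.
Rows 1 and 3 agree on B; apply B→C, E and equate their C, E entries.
Rows 2 and 4 agree on C, F; apply C, F→E, G and equate their E, G entries.
Rows 1 and 3 agree on C; apply C→B, F and equate their B, F entries.
Rows 2 and 4 agree on C; apply C→B, F and equate their B, F entries.
No row becomes fully distinguished — the join is lossy.

No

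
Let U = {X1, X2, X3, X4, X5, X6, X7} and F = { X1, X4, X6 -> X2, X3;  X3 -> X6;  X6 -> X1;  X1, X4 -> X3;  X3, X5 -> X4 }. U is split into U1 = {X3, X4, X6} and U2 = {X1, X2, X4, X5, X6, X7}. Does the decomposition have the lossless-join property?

Yes

Common attributes: U1 ∩ U2 = {X4, X6}.
Closure of {X4, X6}: X6 → X1 applies, adding X1; X1, X4 → X3 applies, adding X3; X1, X4, X6 → X2, X3 applies, adding X2. So (X4, X6)⁺ = {X1, X2, X3, X4, X6}.
This closure contains every attribute of U1, so U1 ∩ U2 → U1. The join is lossless.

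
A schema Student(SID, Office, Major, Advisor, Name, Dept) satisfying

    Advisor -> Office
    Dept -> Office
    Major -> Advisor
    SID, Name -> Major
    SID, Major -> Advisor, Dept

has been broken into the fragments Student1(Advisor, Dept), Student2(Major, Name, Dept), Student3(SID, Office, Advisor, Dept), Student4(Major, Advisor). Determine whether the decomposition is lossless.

No

Chase test. Columns are SID, Office, Major, Advisor, Name, Dept; row i has aⱼ where attribute j ∈ Studenti, else bᵢⱼ.
Initial tableau (one row per fragment):
  row 1: b11 b12 b13 a4 b15 a6
  row 2: b21 b22 a3 b24 a5 a6
  row 3: a1 a2 b33 a4 b35 a6
  row 4: b41 b42 a3 a4 b45 b46
Rows 1 and 3 agree on Advisor; apply Advisor→Office and equate their Office entries.
Rows 1 and 4 agree on Advisor; apply Advisor→Office and equate their Office entries.
Rows 1 and 2 agree on Dept; apply Dept→Office and equate their Office entries.
Rows 2 and 4 agree on Major; apply Major→Advisor and equate their Advisor entries.
No row becomes fully distinguished — the join is lossy.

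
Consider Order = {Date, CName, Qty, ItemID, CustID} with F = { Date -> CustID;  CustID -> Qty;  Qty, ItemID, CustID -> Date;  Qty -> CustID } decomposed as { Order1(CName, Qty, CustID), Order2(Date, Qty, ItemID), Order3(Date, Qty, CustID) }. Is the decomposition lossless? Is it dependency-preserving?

Lossless test (chase): Rows 2 and 3 agree on Date; apply Date→CustID and equate their CustID entries. No row becomes fully distinguished — the join is lossy.
Dependency preservation: Qty, ItemID, CustID → Date is not contained in any single fragment, but the restricted closure of its left-hand side across the fragments still reaches the right-hand side; the remaining FDs each lie inside some fragment. All dependencies are preserved.

lossy but dependency-preserving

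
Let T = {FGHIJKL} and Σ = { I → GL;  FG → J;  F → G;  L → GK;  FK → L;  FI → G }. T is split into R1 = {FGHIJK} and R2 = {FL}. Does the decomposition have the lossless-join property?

Common attributes: R1 ∩ R2 = {F}.
Closure of {F}: F → G applies, adding G; FG → J applies, adding J. So (F)⁺ = {FGJ}.
The closure contains neither all of R1 = {FGHIJK} nor all of R2 = {FL}, so the common attributes are not a superkey of either fragment. The join is lossy.

No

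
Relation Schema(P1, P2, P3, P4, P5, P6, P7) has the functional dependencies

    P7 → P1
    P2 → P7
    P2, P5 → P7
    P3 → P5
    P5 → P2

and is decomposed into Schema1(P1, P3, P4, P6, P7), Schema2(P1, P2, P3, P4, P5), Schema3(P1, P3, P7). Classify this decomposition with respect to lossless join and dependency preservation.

Lossless test (chase): Rows 1 and 2 agree on P3; apply P3→P5 and equate their P5 entries. Rows 1 and 3 agree on P3; apply P3→P5 and equate their P5 entries. Rows 1 and 2 agree on P5; apply P5→P2 and equate their P2 entries. Rows 1 and 3 agree on P5; apply P5→P2 and equate their P2 entries. Rows 1 and 2 agree on P2; apply P2→P7 and equate their P7 entries. Row 1 is now all distinguished symbols — the join is lossless.
Dependency preservation: the restricted closure of {P2} across the fragments never reaches {P7}, so P2 → P7 cannot be enforced without a join — not preserved.

lossless but not dependency-preserving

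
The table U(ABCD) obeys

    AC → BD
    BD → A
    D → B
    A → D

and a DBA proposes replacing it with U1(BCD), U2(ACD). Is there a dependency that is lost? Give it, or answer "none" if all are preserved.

AC → BD: restricted closure across fragments reaches BD.
BD → A: restricted closure across fragments reaches A.
D → B lies within U1.
A → D lies within U2.
Every dependency is enforceable on the fragments, so the decomposition is dependency-preserving.

none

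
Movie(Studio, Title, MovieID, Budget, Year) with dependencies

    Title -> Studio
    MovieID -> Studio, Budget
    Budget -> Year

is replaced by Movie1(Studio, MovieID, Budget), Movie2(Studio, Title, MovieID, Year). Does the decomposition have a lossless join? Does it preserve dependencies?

lossless but not dependency-preserving

Lossless test: (Studio, MovieID)⁺ = {Studio, MovieID, Budget, Year}, which contains all of one fragment — lossless.
Dependency preservation: the restricted closure of {Budget} across the fragments never reaches {Year}, so Budget → Year cannot be enforced without a join — not preserved.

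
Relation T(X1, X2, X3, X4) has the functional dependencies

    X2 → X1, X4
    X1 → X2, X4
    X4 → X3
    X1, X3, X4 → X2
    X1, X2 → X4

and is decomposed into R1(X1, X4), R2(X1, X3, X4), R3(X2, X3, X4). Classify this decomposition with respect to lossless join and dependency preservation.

lossy and not dependency-preserving

Lossless test (chase): Rows 1 and 2 agree on X1; apply X1→X2, X4 and equate their X2, X4 entries. Rows 1 and 2 agree on X4; apply X4→X3 and equate their X3 entries. No row becomes fully distinguished — the join is lossy.
Dependency preservation: the restricted closure of {X2} across the fragments never reaches {X1, X4}, so X2 → X1, X4 cannot be enforced without a join — not preserved.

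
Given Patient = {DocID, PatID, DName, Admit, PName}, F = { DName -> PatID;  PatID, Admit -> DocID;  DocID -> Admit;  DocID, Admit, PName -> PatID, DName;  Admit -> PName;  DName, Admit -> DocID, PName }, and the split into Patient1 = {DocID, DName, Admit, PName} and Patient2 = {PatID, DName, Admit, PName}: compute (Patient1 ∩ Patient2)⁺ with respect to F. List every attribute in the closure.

Patient1 ∩ Patient2 = {DName, Admit, PName}.
DName → PatID applies, adding PatID
PatID, Admit → DocID applies, adding DocID
Closure: {DocID, PatID, DName, Admit, PName}.

DocID, PatID, DName, Admit, PName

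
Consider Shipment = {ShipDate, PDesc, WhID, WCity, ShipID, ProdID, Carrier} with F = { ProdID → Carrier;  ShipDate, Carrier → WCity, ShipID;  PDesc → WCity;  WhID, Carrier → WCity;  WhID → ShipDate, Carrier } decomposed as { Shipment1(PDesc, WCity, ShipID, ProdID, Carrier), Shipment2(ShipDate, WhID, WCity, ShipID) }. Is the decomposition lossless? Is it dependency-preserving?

Lossless test: (WCity, ShipID)⁺ = {WCity, ShipID}, which is a superkey of neither fragment — lossy.
Dependency preservation: the restricted closure of {ShipDate, Carrier} across the fragments never reaches {WCity, ShipID}, so ShipDate, Carrier → WCity, ShipID cannot be enforced without a join — not preserved.

lossy and not dependency-preserving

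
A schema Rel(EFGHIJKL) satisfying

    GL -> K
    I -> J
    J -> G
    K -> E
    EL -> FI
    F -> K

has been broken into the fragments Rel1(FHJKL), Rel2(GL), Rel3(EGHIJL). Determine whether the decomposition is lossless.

Yes

Chase test. Columns are EFGHIJKL; row i has aⱼ where attribute j ∈ Reli, else bᵢⱼ.
Initial tableau (one row per fragment):
  row 1: b11 a2 b13 a4 b15 a6 a7 a8
  row 2: b21 b22 a3 b24 b25 b26 b27 a8
  row 3: a1 b32 a3 a4 a5 a6 b37 a8
Rows 2 and 3 agree on GL; apply GL→K and equate their K entries.
Rows 1 and 3 agree on J; apply J→G and equate their G entries.
Rows 2 and 3 agree on K; apply K→E and equate their E entries.
Rows 2 and 3 agree on EL; apply EL→FI and equate their FI entries.
Rows 1 and 2 agree on GL; apply GL→K and equate their K entries.
Rows 2 and 3 agree on I; apply I→J and equate their J entries.
Rows 1 and 2 agree on K; apply K→E and equate their E entries.
Rows 1 and 2 agree on EL; apply EL→FI and equate their FI entries.
Row 1 is now all distinguished symbols — the join is lossless.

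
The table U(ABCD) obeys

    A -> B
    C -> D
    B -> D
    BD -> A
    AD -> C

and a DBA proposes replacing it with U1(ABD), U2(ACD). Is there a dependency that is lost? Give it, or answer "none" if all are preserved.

none

A → B lies within U1.
C → D lies within U2.
B → D lies within U1.
BD → A lies within U1.
AD → C lies within U2.
Every dependency is enforceable on the fragments, so the decomposition is dependency-preserving.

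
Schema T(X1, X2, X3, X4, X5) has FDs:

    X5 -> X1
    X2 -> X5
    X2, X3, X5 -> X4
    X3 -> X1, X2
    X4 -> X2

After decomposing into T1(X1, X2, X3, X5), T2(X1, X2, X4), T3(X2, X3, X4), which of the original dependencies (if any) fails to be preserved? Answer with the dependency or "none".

X5 → X1 lies within T1.
X2 → X5 lies within T1.
X2, X3, X5 → X4: restricted closure across fragments reaches X4.
X3 → X1, X2 lies within T1.
X4 → X2 lies within T2.
Every dependency is enforceable on the fragments, so the decomposition is dependency-preserving.

none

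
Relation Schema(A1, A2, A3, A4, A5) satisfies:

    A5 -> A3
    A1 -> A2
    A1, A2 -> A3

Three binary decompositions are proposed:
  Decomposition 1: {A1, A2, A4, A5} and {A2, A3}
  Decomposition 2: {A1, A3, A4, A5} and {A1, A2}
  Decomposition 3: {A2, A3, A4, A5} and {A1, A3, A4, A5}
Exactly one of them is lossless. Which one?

Decomposition 1: common = {A2}, closure = {A2} → lossy.
Decomposition 2: common = {A1}, closure = {A1, A2, A3} → lossless.
Decomposition 3: common = {A3, A4, A5}, closure = {A3, A4, A5} → lossy.

Decomposition 2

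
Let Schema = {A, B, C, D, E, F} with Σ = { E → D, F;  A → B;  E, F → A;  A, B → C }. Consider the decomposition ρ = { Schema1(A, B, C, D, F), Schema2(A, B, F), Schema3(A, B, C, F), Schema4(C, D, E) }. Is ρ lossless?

Chase test. Columns are A, B, C, D, E, F; row i has aⱼ where attribute j ∈ Schemai, else bᵢⱼ.
Initial tableau (one row per fragment):
  row 1: a1 a2 a3 a4 b15 a6
  row 2: a1 a2 b23 b24 b25 a6
  row 3: a1 a2 a3 b34 b35 a6
  row 4: b41 b42 a3 a4 a5 b46
Rows 1 and 2 agree on A, B; apply A, B→C and equate their C entries.
No row becomes fully distinguished — the join is lossy.

No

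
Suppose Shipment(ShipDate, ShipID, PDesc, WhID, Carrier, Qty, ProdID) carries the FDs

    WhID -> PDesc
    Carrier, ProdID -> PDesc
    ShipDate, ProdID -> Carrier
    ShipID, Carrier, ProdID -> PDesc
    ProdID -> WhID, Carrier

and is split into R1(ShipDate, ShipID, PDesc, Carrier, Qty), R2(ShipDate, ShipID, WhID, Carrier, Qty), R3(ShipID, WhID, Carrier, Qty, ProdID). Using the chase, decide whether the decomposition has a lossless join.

No

Chase test. Columns are ShipDate, ShipID, PDesc, WhID, Carrier, Qty, ProdID; row i has aⱼ where attribute j ∈ Ri, else bᵢⱼ.
Initial tableau (one row per fragment):
  row 1: a1 a2 a3 b14 a5 a6 b17
  row 2: a1 a2 b23 a4 a5 a6 b27
  row 3: b31 a2 b33 a4 a5 a6 a7
Rows 2 and 3 agree on WhID; apply WhID→PDesc and equate their PDesc entries.
No row becomes fully distinguished — the join is lossy.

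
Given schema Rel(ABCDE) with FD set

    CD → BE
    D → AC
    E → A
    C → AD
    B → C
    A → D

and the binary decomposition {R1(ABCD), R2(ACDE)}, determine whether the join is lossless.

Yes

Common attributes: R1 ∩ R2 = {ACD}.
Closure of {ACD}: CD → BE applies, adding BE. So (ACD)⁺ = {ABCDE}.
This closure contains every attribute of R1, so R1 ∩ R2 → R1. The join is lossless.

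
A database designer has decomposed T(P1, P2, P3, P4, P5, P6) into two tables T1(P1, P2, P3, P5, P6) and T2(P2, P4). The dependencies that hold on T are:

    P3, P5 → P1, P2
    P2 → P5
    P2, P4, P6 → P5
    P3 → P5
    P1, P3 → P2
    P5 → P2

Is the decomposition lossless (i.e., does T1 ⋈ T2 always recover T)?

Common attributes: T1 ∩ T2 = {P2}.
Closure of {P2}: P2 → P5 applies, adding P5. So (P2)⁺ = {P2, P5}.
The closure contains neither all of T1 = {P1, P2, P3, P5, P6} nor all of T2 = {P2, P4}, so the common attributes are not a superkey of either fragment. The join is lossy.

No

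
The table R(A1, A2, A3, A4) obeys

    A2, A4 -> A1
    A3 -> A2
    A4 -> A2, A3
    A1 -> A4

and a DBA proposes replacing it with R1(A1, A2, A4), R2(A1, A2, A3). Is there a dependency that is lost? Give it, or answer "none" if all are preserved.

none

A2, A4 → A1 lies within R1.
A3 → A2 lies within R2.
A4 → A2, A3: restricted closure across fragments reaches A2, A3.
A1 → A4 lies within R1.
Every dependency is enforceable on the fragments, so the decomposition is dependency-preserving.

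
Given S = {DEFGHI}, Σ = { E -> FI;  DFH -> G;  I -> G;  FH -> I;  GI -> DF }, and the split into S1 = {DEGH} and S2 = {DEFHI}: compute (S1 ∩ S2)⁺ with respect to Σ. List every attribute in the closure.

S1 ∩ S2 = {DEH}.
E → FI applies, adding FI
DFH → G applies, adding G
Closure: {DEFGHI}.

DEFGHI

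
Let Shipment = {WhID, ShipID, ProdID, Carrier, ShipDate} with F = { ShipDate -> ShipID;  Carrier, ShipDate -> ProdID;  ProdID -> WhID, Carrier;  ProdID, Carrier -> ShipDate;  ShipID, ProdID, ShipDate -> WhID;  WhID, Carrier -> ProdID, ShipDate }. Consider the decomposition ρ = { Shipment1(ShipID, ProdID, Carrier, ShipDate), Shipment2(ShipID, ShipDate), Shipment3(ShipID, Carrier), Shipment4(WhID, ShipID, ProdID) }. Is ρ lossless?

Yes

Chase test. Columns are WhID, ShipID, ProdID, Carrier, ShipDate; row i has aⱼ where attribute j ∈ Shipmenti, else bᵢⱼ.
Initial tableau (one row per fragment):
  row 1: b11 a2 a3 a4 a5
  row 2: b21 a2 b23 b24 a5
  row 3: b31 a2 b33 a4 b35
  row 4: a1 a2 a3 b44 b45
Rows 1 and 4 agree on ProdID; apply ProdID→WhID, Carrier and equate their WhID, Carrier entries.
Rows 1 and 4 agree on ProdID, Carrier; apply ProdID, Carrier→ShipDate and equate their ShipDate entries.
Row 1 is now all distinguished symbols — the join is lossless.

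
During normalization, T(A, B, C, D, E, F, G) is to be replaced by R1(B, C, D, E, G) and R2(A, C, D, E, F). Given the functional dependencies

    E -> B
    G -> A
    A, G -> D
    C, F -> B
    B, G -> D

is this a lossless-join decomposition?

No

Common attributes: R1 ∩ R2 = {C, D, E}.
Closure of {C, D, E}: E → B applies, adding B. So (C, D, E)⁺ = {B, C, D, E}.
The closure contains neither all of R1 = {B, C, D, E, G} nor all of R2 = {A, C, D, E, F}, so the common attributes are not a superkey of either fragment. The join is lossy.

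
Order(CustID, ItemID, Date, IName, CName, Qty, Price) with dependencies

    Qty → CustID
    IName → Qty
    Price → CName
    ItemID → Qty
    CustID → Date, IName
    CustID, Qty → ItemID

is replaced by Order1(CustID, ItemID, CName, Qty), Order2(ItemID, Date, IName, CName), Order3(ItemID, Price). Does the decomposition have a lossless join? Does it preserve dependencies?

lossy and not dependency-preserving

Lossless test (chase): Rows 1 and 2 agree on ItemID; apply ItemID→Qty and equate their Qty entries. Rows 1 and 3 agree on ItemID; apply ItemID→Qty and equate their Qty entries. Rows 1 and 2 agree on Qty; apply Qty→CustID and equate their CustID entries. Rows 1 and 3 agree on Qty; apply Qty→CustID and equate their CustID entries. Rows 1 and 2 agree on CustID; apply CustID→Date, IName and equate their Date, IName entries. Rows 1 and 3 agree on CustID; apply CustID→Date, IName and equate their Date, IName entries. No row becomes fully distinguished — the join is lossy.
Dependency preservation: the restricted closure of {Price} across the fragments never reaches {CName}, so Price → CName cannot be enforced without a join — not preserved.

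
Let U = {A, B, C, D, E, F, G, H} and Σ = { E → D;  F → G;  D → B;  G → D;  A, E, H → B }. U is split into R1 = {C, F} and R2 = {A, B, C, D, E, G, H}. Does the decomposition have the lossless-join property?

No

Common attributes: R1 ∩ R2 = {C}.
No dependency enlarges {C}, so (C)⁺ = {C}.
The closure contains neither all of R1 = {C, F} nor all of R2 = {A, B, C, D, E, G, H}, so the common attributes are not a superkey of either fragment. The join is lossy.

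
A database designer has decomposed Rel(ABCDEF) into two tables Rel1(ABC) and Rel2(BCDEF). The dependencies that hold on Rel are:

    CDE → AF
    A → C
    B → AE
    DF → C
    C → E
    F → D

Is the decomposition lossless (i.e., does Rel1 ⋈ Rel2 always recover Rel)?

Common attributes: Rel1 ∩ Rel2 = {BC}.
Closure of {BC}: B → AE applies, adding AE. So (BC)⁺ = {ABCE}.
This closure contains every attribute of Rel1, so Rel1 ∩ Rel2 → Rel1. The join is lossless.

Yes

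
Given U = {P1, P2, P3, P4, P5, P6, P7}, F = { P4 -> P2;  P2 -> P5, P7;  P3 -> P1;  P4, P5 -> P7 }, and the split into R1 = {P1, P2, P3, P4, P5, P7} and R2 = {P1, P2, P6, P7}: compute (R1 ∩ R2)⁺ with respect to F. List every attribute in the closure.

P1, P2, P5, P7

R1 ∩ R2 = {P1, P2, P7}.
P2 → P5, P7 applies, adding P5
Closure: {P1, P2, P5, P7}.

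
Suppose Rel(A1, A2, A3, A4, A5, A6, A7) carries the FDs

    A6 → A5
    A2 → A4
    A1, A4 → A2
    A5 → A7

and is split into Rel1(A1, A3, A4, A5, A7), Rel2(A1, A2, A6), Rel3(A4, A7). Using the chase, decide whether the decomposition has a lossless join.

No

Chase test. Columns are A1, A2, A3, A4, A5, A6, A7; row i has aⱼ where attribute j ∈ Reli, else bᵢⱼ.
Initial tableau (one row per fragment):
  row 1: a1 b12 a3 a4 a5 b16 a7
  row 2: a1 a2 b23 b24 b25 a6 b27
  row 3: b31 b32 b33 a4 b35 b36 a7
No row becomes fully distinguished — the join is lossy.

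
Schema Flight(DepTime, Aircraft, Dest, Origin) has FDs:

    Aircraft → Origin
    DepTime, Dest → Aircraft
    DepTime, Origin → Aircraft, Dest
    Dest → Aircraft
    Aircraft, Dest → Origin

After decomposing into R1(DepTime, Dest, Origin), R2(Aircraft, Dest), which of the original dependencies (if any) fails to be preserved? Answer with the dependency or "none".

Aircraft → Origin

Check Aircraft → Origin: no single fragment contains all of {Aircraft, Origin}, and the restricted closure of {Aircraft} across the fragments never reaches {Origin}.
DepTime, Dest → Aircraft is preserved.
DepTime, Origin → Aircraft, Dest is preserved.
Dest → Aircraft is preserved.
Aircraft, Dest → Origin is preserved.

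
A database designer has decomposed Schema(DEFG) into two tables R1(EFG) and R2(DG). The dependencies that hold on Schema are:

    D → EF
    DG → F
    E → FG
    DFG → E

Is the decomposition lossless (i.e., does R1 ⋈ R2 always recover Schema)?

No

Common attributes: R1 ∩ R2 = {G}.
No dependency enlarges {G}, so (G)⁺ = {G}.
The closure contains neither all of R1 = {EFG} nor all of R2 = {DG}, so the common attributes are not a superkey of either fragment. The join is lossy.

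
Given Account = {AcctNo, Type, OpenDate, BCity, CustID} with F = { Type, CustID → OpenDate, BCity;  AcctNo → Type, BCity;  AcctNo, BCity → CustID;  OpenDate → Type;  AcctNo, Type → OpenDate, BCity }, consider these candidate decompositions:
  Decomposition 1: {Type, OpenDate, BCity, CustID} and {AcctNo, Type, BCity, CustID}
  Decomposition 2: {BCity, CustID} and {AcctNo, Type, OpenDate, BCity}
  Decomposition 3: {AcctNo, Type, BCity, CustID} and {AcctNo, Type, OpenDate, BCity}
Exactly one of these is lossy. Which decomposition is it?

Decomposition 1: common = {Type, BCity, CustID}, closure = {Type, OpenDate, BCity, CustID} → lossless.
Decomposition 2: common = {BCity}, closure = {BCity} → lossy.
Decomposition 3: common = {AcctNo, Type, BCity}, closure = {AcctNo, Type, OpenDate, BCity, CustID} → lossless.

Decomposition 2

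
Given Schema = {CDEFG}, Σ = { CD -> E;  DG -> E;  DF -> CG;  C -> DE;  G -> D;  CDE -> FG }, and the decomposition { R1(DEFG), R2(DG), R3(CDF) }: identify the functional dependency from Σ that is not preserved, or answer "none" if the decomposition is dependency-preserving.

none

CD → E: restricted closure across fragments reaches E.
DG → E lies within R1.
DF → CG: restricted closure across fragments reaches CG.
C → DE: restricted closure across fragments reaches DE.
G → D lies within R1.
CDE → FG: restricted closure across fragments reaches FG.
Every dependency is enforceable on the fragments, so the decomposition is dependency-preserving.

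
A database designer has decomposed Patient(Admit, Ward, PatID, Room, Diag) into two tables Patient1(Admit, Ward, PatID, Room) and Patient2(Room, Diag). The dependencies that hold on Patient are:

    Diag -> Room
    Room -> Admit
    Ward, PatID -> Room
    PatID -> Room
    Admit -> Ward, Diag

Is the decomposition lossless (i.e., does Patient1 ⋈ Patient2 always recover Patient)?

Yes

Common attributes: Patient1 ∩ Patient2 = {Room}.
Closure of {Room}: Room → Admit applies, adding Admit; Admit → Ward, Diag applies, adding Ward, Diag. So (Room)⁺ = {Admit, Ward, Room, Diag}.
This closure contains every attribute of Patient2, so Patient1 ∩ Patient2 → Patient2. The join is lossless.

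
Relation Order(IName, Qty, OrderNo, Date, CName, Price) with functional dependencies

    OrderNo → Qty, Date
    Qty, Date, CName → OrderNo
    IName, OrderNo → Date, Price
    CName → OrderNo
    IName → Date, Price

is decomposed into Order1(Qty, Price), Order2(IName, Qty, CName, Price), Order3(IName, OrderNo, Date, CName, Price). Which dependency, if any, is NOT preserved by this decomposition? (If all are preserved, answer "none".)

Check OrderNo → Qty, Date: no single fragment contains all of {Qty, OrderNo, Date}, and the restricted closure of {OrderNo} across the fragments never reaches {Qty, Date}.
Qty, Date, CName → OrderNo is preserved.
IName, OrderNo → Date, Price is preserved.
CName → OrderNo is preserved.
IName → Date, Price is preserved.

OrderNo → Qty, Date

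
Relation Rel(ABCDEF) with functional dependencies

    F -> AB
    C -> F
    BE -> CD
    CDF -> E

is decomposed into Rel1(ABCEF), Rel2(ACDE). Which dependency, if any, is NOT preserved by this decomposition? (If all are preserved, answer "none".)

F → AB lies within Rel1.
C → F lies within Rel1.
BE → CD: restricted closure across fragments reaches CD.
CDF → E: restricted closure across fragments reaches E.
Every dependency is enforceable on the fragments, so the decomposition is dependency-preserving.

none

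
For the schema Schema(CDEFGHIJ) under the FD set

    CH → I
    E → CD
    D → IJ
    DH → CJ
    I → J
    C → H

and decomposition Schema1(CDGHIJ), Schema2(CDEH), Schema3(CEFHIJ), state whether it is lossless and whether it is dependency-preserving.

lossy but dependency-preserving

Lossless test (chase): Rows 1 and 2 agree on CH; apply CH→I and equate their I entries. Rows 2 and 3 agree on E; apply E→CD and equate their CD entries. Rows 1 and 2 agree on D; apply D→IJ and equate their IJ entries. No row becomes fully distinguished — the join is lossy.
Dependency preservation: every FD's attributes lie within a single fragment, so each can be enforced locally — preserved.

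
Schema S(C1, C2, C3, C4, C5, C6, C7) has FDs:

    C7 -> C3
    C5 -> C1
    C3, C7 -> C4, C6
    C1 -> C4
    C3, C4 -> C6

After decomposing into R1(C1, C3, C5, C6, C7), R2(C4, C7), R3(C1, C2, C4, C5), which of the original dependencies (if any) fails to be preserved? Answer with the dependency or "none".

C3, C4 -> C6

Check C3, C4 → C6: no single fragment contains all of {C3, C4, C6}, and the restricted closure of {C3, C4} across the fragments never reaches {C6}.
C7 → C3 is preserved.
C5 → C1 is preserved.
C3, C7 → C4, C6 is preserved.
C1 → C4 is preserved.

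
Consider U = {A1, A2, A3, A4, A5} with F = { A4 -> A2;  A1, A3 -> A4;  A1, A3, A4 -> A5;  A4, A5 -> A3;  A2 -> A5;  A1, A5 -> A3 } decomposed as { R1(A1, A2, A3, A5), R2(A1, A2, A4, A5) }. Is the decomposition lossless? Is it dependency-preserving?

Lossless test: (A1, A2, A5)⁺ = {A1, A2, A3, A4, A5}, which contains all of one fragment — lossless.
Dependency preservation: the restricted closure of {A4, A5} across the fragments never reaches {A3}, so A4, A5 → A3 cannot be enforced without a join — not preserved.

lossless but not dependency-preserving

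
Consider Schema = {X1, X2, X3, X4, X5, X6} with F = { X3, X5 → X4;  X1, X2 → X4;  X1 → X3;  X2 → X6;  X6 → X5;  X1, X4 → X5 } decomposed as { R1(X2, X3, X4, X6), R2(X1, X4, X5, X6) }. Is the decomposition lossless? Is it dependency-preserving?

lossy and not dependency-preserving

Lossless test: (X4, X6)⁺ = {X4, X5, X6}, which is a superkey of neither fragment — lossy.
Dependency preservation: the restricted closure of {X3, X5} across the fragments never reaches {X4}, so X3, X5 → X4 cannot be enforced without a join — not preserved.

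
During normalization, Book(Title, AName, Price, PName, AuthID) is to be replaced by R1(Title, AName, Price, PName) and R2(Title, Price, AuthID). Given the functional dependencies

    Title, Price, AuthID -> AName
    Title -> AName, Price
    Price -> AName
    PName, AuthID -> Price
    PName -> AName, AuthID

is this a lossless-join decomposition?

Common attributes: R1 ∩ R2 = {Title, Price}.
Closure of {Title, Price}: Title → AName, Price applies, adding AName. So (Title, Price)⁺ = {Title, AName, Price}.
The closure contains neither all of R1 = {Title, AName, Price, PName} nor all of R2 = {Title, Price, AuthID}, so the common attributes are not a superkey of either fragment. The join is lossy.

No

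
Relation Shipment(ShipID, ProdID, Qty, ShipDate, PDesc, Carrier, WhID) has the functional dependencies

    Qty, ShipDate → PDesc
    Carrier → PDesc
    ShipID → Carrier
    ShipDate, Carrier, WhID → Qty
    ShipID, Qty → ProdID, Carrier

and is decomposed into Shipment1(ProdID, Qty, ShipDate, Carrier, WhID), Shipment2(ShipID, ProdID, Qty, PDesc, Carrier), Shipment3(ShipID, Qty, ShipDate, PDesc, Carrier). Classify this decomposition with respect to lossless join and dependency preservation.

Lossless test (chase): Rows 1 and 3 agree on Qty, ShipDate; apply Qty, ShipDate→PDesc and equate their PDesc entries. Rows 2 and 3 agree on ShipID, Qty; apply ShipID, Qty→ProdID, Carrier and equate their ProdID, Carrier entries. No row becomes fully distinguished — the join is lossy.
Dependency preservation: every FD's attributes lie within a single fragment, so each can be enforced locally — preserved.

lossy but dependency-preserving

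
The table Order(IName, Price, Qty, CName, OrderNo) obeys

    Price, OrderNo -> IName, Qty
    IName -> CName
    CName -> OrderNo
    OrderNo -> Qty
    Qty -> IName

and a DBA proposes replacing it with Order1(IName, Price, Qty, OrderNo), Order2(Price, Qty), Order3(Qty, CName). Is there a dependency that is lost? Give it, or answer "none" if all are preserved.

none

Price, OrderNo → IName, Qty lies within Order1.
IName → CName: restricted closure across fragments reaches CName.
CName → OrderNo: restricted closure across fragments reaches OrderNo.
OrderNo → Qty lies within Order1.
Qty → IName lies within Order1.
Every dependency is enforceable on the fragments, so the decomposition is dependency-preserving.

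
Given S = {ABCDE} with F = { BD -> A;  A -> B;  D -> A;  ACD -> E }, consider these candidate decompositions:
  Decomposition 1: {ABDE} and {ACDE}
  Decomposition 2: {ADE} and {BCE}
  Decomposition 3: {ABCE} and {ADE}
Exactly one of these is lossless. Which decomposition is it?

Decomposition 1: common = {ADE}, closure = {ABDE} → lossless.
Decomposition 2: common = {E}, closure = {E} → lossy.
Decomposition 3: common = {AE}, closure = {ABE} → lossy.

Decomposition 1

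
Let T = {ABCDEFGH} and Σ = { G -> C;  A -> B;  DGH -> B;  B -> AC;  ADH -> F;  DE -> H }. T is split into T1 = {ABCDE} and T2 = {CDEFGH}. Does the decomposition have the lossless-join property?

Common attributes: T1 ∩ T2 = {CDE}.
Closure of {CDE}: DE → H applies, adding H. So (CDE)⁺ = {CDEH}.
The closure contains neither all of T1 = {ABCDE} nor all of T2 = {CDEFGH}, so the common attributes are not a superkey of either fragment. The join is lossy.

No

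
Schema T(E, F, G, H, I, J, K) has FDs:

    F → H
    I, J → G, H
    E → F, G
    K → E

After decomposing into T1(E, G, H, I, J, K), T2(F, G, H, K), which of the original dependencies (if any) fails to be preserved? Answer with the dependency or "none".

E → F, G

Check E → F, G: no single fragment contains all of {E, F, G}, and the restricted closure of {E} across the fragments never reaches {F, G}.
F → H is preserved.
I, J → G, H is preserved.
K → E is preserved.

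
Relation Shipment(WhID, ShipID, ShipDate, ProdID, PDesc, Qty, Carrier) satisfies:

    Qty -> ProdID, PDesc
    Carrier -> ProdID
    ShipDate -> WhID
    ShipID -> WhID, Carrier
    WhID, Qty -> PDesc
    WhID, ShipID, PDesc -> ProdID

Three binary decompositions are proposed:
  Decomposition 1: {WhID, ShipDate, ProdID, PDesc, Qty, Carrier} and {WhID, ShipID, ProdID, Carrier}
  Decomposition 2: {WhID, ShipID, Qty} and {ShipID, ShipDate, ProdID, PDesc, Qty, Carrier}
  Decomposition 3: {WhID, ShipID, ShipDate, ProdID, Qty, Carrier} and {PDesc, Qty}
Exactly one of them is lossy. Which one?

Decomposition 1: common = {WhID, ProdID, Carrier}, closure = {WhID, ProdID, Carrier} → lossy.
Decomposition 2: common = {ShipID, Qty}, closure = {WhID, ShipID, ProdID, PDesc, Qty, Carrier} → lossless.
Decomposition 3: common = {Qty}, closure = {ProdID, PDesc, Qty} → lossless.

Decomposition 1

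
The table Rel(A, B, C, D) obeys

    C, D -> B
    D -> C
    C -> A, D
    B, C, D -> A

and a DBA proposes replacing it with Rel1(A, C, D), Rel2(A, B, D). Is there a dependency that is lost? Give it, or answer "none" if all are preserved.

C, D → B: restricted closure across fragments reaches B.
D → C lies within Rel1.
C → A, D lies within Rel1.
B, C, D → A: restricted closure across fragments reaches A.
Every dependency is enforceable on the fragments, so the decomposition is dependency-preserving.

none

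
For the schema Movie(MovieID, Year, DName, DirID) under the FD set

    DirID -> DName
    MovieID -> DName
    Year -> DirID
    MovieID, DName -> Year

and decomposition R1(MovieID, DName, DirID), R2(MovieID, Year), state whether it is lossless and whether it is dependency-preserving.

lossless but not dependency-preserving

Lossless test: (MovieID)⁺ = {MovieID, Year, DName, DirID}, which contains all of one fragment — lossless.
Dependency preservation: the restricted closure of {Year} across the fragments never reaches {DirID}, so Year → DirID cannot be enforced without a join — not preserved.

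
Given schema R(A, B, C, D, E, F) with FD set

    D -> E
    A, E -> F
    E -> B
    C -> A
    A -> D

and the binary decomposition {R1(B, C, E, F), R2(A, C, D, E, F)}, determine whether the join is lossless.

Common attributes: R1 ∩ R2 = {C, E, F}.
Closure of {C, E, F}: E → B applies, adding B; C → A applies, adding A; A → D applies, adding D. So (C, E, F)⁺ = {A, B, C, D, E, F}.
This closure contains every attribute of R1, so R1 ∩ R2 → R1. The join is lossless.

Yes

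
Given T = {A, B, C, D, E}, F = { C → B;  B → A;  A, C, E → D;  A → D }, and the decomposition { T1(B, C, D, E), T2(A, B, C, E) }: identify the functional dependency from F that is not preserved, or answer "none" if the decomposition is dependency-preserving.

A → D

Check A → D: no single fragment contains all of {A, D}, and the restricted closure of {A} across the fragments never reaches {D}.
C → B is preserved.
B → A is preserved.
A, C, E → D is preserved.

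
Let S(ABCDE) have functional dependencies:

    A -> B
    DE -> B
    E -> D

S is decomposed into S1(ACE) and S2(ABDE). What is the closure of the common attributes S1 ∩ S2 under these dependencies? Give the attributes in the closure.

S1 ∩ S2 = {AE}.
A → B applies, adding B
E → D applies, adding D
Closure: {ABDE}.

ABDE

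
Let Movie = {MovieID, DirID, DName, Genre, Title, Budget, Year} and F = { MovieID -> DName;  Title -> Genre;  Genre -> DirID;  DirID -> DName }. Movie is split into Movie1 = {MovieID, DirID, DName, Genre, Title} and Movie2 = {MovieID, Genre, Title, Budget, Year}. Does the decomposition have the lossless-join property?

Yes

Common attributes: Movie1 ∩ Movie2 = {MovieID, Genre, Title}.
Closure of {MovieID, Genre, Title}: MovieID → DName applies, adding DName; Genre → DirID applies, adding DirID. So (MovieID, Genre, Title)⁺ = {MovieID, DirID, DName, Genre, Title}.
This closure contains every attribute of Movie1, so Movie1 ∩ Movie2 → Movie1. The join is lossless.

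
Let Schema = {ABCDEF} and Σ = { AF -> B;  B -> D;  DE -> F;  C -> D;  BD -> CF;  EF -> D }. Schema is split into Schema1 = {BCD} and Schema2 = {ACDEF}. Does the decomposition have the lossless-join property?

Common attributes: Schema1 ∩ Schema2 = {CD}.
No dependency enlarges {CD}, so (CD)⁺ = {CD}.
The closure contains neither all of Schema1 = {BCD} nor all of Schema2 = {ACDEF}, so the common attributes are not a superkey of either fragment. The join is lossy.

No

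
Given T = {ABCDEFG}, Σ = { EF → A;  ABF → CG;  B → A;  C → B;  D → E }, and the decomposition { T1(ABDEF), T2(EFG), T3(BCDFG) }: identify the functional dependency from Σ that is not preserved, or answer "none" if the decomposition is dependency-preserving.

EF → A lies within T1.
ABF → CG: restricted closure across fragments reaches CG.
B → A lies within T1.
C → B lies within T3.
D → E lies within T1.
Every dependency is enforceable on the fragments, so the decomposition is dependency-preserving.

none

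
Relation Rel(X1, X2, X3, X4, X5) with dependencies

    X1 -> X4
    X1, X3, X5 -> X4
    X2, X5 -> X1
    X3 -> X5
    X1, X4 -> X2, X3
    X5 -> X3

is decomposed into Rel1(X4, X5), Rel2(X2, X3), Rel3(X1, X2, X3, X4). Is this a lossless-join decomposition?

Chase test. Columns are X1, X2, X3, X4, X5; row i has aⱼ where attribute j ∈ Reli, else bᵢⱼ.
Initial tableau (one row per fragment):
  row 1: b11 b12 b13 a4 a5
  row 2: b21 a2 a3 b24 b25
  row 3: a1 a2 a3 a4 b35
Rows 2 and 3 agree on X3; apply X3→X5 and equate their X5 entries.
Rows 2 and 3 agree on X2, X5; apply X2, X5→X1 and equate their X1 entries.
Rows 2 and 3 agree on X1; apply X1→X4 and equate their X4 entries.
No row becomes fully distinguished — the join is lossy.

No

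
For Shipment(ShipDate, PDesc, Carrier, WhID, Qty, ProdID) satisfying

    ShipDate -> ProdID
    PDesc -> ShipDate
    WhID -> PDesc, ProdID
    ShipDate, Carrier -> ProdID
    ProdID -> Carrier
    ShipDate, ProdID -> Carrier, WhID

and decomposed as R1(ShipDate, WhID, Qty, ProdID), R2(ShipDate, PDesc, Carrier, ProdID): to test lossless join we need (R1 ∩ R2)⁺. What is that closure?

ShipDate, PDesc, Carrier, WhID, ProdID

R1 ∩ R2 = {ShipDate, ProdID}.
ProdID → Carrier applies, adding Carrier
ShipDate, ProdID → Carrier, WhID applies, adding WhID
WhID → PDesc, ProdID applies, adding PDesc
Closure: {ShipDate, PDesc, Carrier, WhID, ProdID}.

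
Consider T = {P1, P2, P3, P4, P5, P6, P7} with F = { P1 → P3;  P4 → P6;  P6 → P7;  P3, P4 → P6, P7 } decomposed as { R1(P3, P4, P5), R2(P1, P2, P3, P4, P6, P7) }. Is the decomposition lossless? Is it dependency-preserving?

Lossless test: (P3, P4)⁺ = {P3, P4, P6, P7}, which is a superkey of neither fragment — lossy.
Dependency preservation: every FD's attributes lie within a single fragment, so each can be enforced locally — preserved.

lossy but dependency-preserving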